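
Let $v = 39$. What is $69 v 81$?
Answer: $217971$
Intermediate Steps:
$69 v 81 = 69 \cdot 39 \cdot 81 = 2691 \cdot 81 = 217971$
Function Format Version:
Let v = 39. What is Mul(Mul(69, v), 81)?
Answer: 217971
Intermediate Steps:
Mul(Mul(69, v), 81) = Mul(Mul(69, 39), 81) = Mul(2691, 81) = 217971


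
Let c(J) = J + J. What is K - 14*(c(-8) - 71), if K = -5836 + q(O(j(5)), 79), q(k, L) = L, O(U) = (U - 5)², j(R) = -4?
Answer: -4539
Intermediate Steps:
O(U) = (-5 + U)²
c(J) = 2*J
K = -5757 (K = -5836 + 79 = -5757)
K - 14*(c(-8) - 71) = -5757 - 14*(2*(-8) - 71) = -5757 - 14*(-16 - 71) = -5757 - 14*(-87) = -5757 - 1*(-1218) = -5757 + 1218 = -4539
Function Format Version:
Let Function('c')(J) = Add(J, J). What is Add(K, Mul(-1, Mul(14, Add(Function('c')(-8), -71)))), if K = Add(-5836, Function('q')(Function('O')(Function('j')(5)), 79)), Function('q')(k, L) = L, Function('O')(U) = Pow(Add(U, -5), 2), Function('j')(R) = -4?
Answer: -4539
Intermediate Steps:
Function('O')(U) = Pow(Add(-5, U), 2)
Function('c')(J) = Mul(2, J)
K = -5757 (K = Add(-5836, 79) = -5757)
Add(K, Mul(-1, Mul(14, Add(Function('c')(-8), -71)))) = Add(-5757, Mul(-1, Mul(14, Add(Mul(2, -8), -71)))) = Add(-5757, Mul(-1, Mul(14, Add(-16, -71)))) = Add(-5757, Mul(-1, Mul(14, -87))) = Add(-5757, Mul(-1, -1218)) = Add(-5757, 1218) = -4539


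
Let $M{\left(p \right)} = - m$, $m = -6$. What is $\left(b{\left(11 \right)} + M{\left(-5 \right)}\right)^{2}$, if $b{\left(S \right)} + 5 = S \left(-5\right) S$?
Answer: $364816$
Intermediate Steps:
$b{\left(S \right)} = -5 - 5 S^{2}$ ($b{\left(S \right)} = -5 + S \left(-5\right) S = -5 + - 5 S S = -5 - 5 S^{2}$)
$M{\left(p \right)} = 6$ ($M{\left(p \right)} = \left(-1\right) \left(-6\right) = 6$)
$\left(b{\left(11 \right)} + M{\left(-5 \right)}\right)^{2} = \left(\left(-5 - 5 \cdot 11^{2}\right) + 6\right)^{2} = \left(\left(-5 - 605\right) + 6\right)^{2} = \left(-610 + 6\right)^{2} = \left(-604\right)^{2} = 364816$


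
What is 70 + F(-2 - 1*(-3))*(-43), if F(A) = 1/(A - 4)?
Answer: 253/3 ≈ 84.333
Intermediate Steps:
F(A) = 1/(-4 + A)
70 + F(-2 - 1*(-3))*(-43) = 70 - 43/(-4 + (-2 - 1*(-3))) = 70 - 43/(-4 + (-2 + 3)) = 70 - 43/(-4 + 1) = 70 - 43/(-3) = 70 - ⅓*(-43) = 70 + 43/3 = 253/3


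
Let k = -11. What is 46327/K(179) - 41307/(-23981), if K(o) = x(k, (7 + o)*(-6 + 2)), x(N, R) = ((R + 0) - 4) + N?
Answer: -1079615774/18201579 ≈ -59.314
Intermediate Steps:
x(N, R) = -4 + N + R (x(N, R) = (R - 4) + N = (-4 + R) + N = -4 + N + R)
K(o) = -43 - 4*o (K(o) = -4 - 11 + (7 + o)*(-6 + 2) = -4 - 11 + (7 + o)*(-4) = -4 - 11 + (-28 - 4*o) = -43 - 4*o)
46327/K(179) - 41307/(-23981) = 46327/(-43 - 4*179) - 41307/(-23981) = 46327/(-43 - 716) - 41307*(-1/23981) = 46327/(-759) + 41307/23981 = 46327*(-1/759) + 41307/23981 = -46327/759 + 41307/23981 = -1079615774/18201579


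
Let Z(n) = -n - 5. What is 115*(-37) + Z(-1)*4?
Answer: -4271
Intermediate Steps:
Z(n) = -5 - n
115*(-37) + Z(-1)*4 = 115*(-37) + (-5 - 1*(-1))*4 = -4255 + (-5 + 1)*4 = -4255 - 4*4 = -4255 - 16 = -4271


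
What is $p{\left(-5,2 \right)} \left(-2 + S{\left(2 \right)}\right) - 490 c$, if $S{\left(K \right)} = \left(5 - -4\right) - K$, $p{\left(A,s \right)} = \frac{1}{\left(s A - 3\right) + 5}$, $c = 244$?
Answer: $- \frac{956485}{8} \approx -1.1956 \cdot 10^{5}$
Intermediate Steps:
$p{\left(A,s \right)} = \frac{1}{2 + A s}$ ($p{\left(A,s \right)} = \frac{1}{\left(A s - 3\right) + 5} = \frac{1}{\left(-3 + A s\right) + 5} = \frac{1}{2 + A s}$)
$S{\left(K \right)} = 9 - K$ ($S{\left(K \right)} = \left(5 + 4\right) - K = 9 - K$)
$p{\left(-5,2 \right)} \left(-2 + S{\left(2 \right)}\right) - 490 c = \frac{-2 + \left(9 - 2\right)}{2 - 10} - 119560 = \frac{-2 + 7}{-8} - 119560 = \left(- \frac{1}{8}\right) 5 - 119560 = - \frac{5}{8} - 119560 = - \frac{956485}{8}$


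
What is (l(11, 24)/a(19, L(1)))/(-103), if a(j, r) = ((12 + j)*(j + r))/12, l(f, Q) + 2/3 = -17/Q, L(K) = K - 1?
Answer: 33/121334 ≈ 0.00027198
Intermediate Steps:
L(K) = -1 + K
l(f, Q) = -⅔ - 17/Q
a(j, r) = (12 + j)*(j + r)/12 (a(j, r) = ((12 + j)*(j + r))*(1/12) = (12 + j)*(j + r)/12)
(l(11, 24)/a(19, L(1)))/(-103) = ((-⅔ - 17/24)/(19 + (-1 + 1) + (1/12)*19² + (1/12)*19*(-1 + 1)))/(-103) = ((-⅔ - 17*1/24)/(19 + 0 + (1/12)*361 + (1/12)*19*0))*(-1/103) = ((-⅔ - 17/24)/(19 + 0 + 361/12 + 0))*(-1/103) = -11/(8*589/12)*(-1/103) = -11/8*12/589*(-1/103) = -33/1178*(-1/103) = 33/121334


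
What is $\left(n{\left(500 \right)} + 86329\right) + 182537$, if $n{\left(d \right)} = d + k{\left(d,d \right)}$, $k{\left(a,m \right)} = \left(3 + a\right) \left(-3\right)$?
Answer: $267857$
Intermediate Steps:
$k{\left(a,m \right)} = -9 - 3 a$
$n{\left(d \right)} = -9 - 2 d$ ($n{\left(d \right)} = d - \left(9 + 3 d\right) = -9 - 2 d$)
$\left(n{\left(500 \right)} + 86329\right) + 182537 = \left(\left(-9 - 1000\right) + 86329\right) + 182537 = \left(-1009 + 86329\right) + 182537 = 85320 + 182537 = 267857$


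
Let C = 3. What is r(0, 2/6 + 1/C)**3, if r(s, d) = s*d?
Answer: 0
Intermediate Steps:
r(s, d) = d*s
r(0, 2/6 + 1/C)**3 = ((2/6 + 1/3)*0)**3 = ((2*(1/6) + 1*(1/3))*0)**3 = ((1/3 + 1/3)*0)**3 = ((2/3)*0)**3 = 0**3 = 0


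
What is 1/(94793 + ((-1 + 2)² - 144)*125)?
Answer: 1/76918 ≈ 1.3001e-5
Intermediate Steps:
1/(94793 + ((-1 + 2)² - 144)*125) = 1/(94793 + (1² - 144)*125) = 1/(94793 + (1 - 144)*125) = 1/(94793 - 143*125) = 1/(94793 - 17875) = 1/76918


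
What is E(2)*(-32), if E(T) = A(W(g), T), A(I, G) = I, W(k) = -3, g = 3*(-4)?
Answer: 96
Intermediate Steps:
g = -12
E(T) = -3
E(2)*(-32) = -3*(-32) = 96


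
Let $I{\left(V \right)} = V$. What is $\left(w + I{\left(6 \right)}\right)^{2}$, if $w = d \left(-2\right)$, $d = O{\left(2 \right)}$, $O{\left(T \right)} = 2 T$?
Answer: $4$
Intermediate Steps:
$d = 4$ ($d = 2 \cdot 2 = 4$)
$w = -8$ ($w = 4 \left(-2\right) = -8$)
$\left(w + I{\left(6 \right)}\right)^{2} = \left(-8 + 6\right)^{2} = \left(-2\right)^{2} = 4$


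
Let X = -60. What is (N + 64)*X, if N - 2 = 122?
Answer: -11280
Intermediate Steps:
N = 124 (N = 2 + 122 = 124)
(N + 64)*X = (124 + 64)*(-60) = 188*(-60) = -11280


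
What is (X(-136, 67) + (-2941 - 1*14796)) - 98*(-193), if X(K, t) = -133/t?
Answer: 78726/67 ≈ 1175.0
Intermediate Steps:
(X(-136, 67) + (-2941 - 1*14796)) - 98*(-193) = (-133/67 + (-2941 - 1*14796)) - 98*(-193) = (-133*1/67 + (-2941 - 14796)) + 18914 = (-133/67 - 17737) + 18914 = -1188512/67 + 18914 = 78726/67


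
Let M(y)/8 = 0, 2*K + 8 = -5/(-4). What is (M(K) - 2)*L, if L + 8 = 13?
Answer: -10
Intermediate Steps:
K = -27/8 (K = -4 + (-5/(-4))/2 = -4 + (-5*(-1/4))/2 = -4 + (1/2)*(5/4) = -4 + 5/8 = -27/8 ≈ -3.3750)
M(y) = 0 (M(y) = 8*0 = 0)
L = 5 (L = -8 + 13 = 5)
(M(K) - 2)*L = (0 - 2)*5 = -2*5 = -10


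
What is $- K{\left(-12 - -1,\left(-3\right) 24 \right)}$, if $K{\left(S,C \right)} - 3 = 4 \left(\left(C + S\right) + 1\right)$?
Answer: $325$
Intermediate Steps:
$K{\left(S,C \right)} = 7 + 4 C + 4 S$ ($K{\left(S,C \right)} = 3 + 4 \left(\left(C + S\right) + 1\right) = 3 + 4 \left(1 + C + S\right) = 3 + \left(4 + 4 C + 4 S\right) = 7 + 4 C + 4 S$)
$- K{\left(-12 - -1,\left(-3\right) 24 \right)} = - (7 + 4 \left(\left(-3\right) 24\right) + 4 \left(-12 - -1\right)) = - (7 + 4 \left(-72\right) + 4 \left(-12 + 1\right)) = - (7 - 288 + 4 \left(-11\right)) = - (7 - 288 - 44) = \left(-1\right) \left(-325\right) = 325$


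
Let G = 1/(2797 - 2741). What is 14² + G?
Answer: 10977/56 ≈ 196.02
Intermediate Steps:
G = 1/56 ≈ 0.017857
14² + G = 14² + 1/56 = 196 + 1/56 = 10977/56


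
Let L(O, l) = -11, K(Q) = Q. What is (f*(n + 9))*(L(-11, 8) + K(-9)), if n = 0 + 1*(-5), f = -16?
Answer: 1280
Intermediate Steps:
n = -5 (n = 0 - 5 = -5)
(f*(n + 9))*(L(-11, 8) + K(-9)) = (-16*(-5 + 9))*(-11 - 9) = -16*4*(-20) = -64*(-20) = 1280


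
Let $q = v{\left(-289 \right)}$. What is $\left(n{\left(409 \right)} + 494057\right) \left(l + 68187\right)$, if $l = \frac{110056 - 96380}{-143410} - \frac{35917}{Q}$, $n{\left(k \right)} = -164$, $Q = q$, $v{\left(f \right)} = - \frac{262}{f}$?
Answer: $\frac{265076705059703757}{18786710} \approx 1.411 \cdot 10^{10}$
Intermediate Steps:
$q = \frac{262}{289}$ ($q = - \frac{262}{-289} = \left(-262\right) \left(- \frac{1}{289}\right) = \frac{262}{289} \approx 0.90657$)
$Q = \frac{262}{289} \approx 0.90657$
$l = - \frac{744300623721}{18786710}$ ($l = \frac{110056 - 96380}{-143410} - \frac{35917}{\frac{262}{289}} = \left(110056 - 96380\right) \left(- \frac{1}{143410}\right) - \frac{10380013}{262} = 13676 \left(- \frac{1}{143410}\right) - \frac{10380013}{262} = - \frac{6838}{71705} - \frac{10380013}{262} = - \frac{744300623721}{18786710} \approx -39618.0$)
$\left(n{\left(409 \right)} + 494057\right) \left(l + 68187\right) = \left(-164 + 494057\right) \left(- \frac{744300623721}{18786710} + 68187\right) = 493893 \cdot \frac{536708771049}{18786710} = \frac{265076705059703757}{18786710}$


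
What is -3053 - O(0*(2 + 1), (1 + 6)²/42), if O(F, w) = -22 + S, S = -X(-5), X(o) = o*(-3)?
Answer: -3016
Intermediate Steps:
X(o) = -3*o
S = -15 (S = -(-3)*(-5) = -1*15 = -15)
O(F, w) = -37 (O(F, w) = -22 - 15 = -37)
-3053 - O(0*(2 + 1), (1 + 6)²/42) = -3053 - 1*(-37) = -3053 + 37 = -3016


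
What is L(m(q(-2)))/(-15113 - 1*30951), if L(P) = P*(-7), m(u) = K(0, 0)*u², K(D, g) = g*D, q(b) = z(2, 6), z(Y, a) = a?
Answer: 0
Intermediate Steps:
q(b) = 6
K(D, g) = D*g
m(u) = 0 (m(u) = (0*0)*u² = 0*u² = 0)
L(P) = -7*P
L(m(q(-2)))/(-15113 - 1*30951) = (-7*0)/(-15113 - 1*30951) = 0/(-15113 - 30951) = 0/(-46064) = 0*(-1/46064) = 0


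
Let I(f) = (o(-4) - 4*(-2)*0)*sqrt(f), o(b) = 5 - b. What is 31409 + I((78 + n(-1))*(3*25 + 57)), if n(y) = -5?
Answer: 31409 + 18*sqrt(2409) ≈ 32292.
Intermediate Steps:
I(f) = 9*sqrt(f) (I(f) = ((5 - 1*(-4)) - 4*(-2)*0)*sqrt(f) = ((5 + 4) + 8*0)*sqrt(f) = (9 + 0)*sqrt(f) = 9*sqrt(f))
31409 + I((78 + n(-1))*(3*25 + 57)) = 31409 + 9*sqrt((78 - 5)*(3*25 + 57)) = 31409 + 9*sqrt(73*(75 + 57)) = 31409 + 9*sqrt(73*132) = 31409 + 9*sqrt(9636) = 31409 + 9*(2*sqrt(2409)) = 31409 + 18*sqrt(2409)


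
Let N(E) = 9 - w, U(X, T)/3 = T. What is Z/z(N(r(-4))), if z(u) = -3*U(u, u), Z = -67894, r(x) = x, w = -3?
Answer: 33947/54 ≈ 628.65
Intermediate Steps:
U(X, T) = 3*T
N(E) = 12 (N(E) = 9 - 1*(-3) = 9 + 3 = 12)
z(u) = -9*u
Z/z(N(r(-4))) = -67894/((-9*12)) = -67894/(-108) = -67894*(-1/108) = 33947/54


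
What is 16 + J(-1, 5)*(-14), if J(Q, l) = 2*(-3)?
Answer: 100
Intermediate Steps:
J(Q, l) = -6
16 + J(-1, 5)*(-14) = 16 - 6*(-14) = 16 + 84 = 100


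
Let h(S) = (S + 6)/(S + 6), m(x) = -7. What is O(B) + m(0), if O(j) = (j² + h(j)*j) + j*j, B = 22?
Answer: 983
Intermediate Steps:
h(S) = 1 (h(S) = (6 + S)/(6 + S) = 1)
O(j) = j + 2*j² (O(j) = (j² + 1*j) + j*j = (j² + j) + j² = (j + j²) + j² = j + 2*j²)
O(B) + m(0) = 22*(1 + 2*22) - 7 = 22*(1 + 44) - 7 = 22*45 - 7 = 990 - 7 = 983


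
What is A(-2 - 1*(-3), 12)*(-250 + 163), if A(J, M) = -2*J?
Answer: 174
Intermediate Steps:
A(-2 - 1*(-3), 12)*(-250 + 163) = (-2*(-2 - 1*(-3)))*(-250 + 163) = -2*(-2 + 3)*(-87) = -2*1*(-87) = -2*(-87) = 174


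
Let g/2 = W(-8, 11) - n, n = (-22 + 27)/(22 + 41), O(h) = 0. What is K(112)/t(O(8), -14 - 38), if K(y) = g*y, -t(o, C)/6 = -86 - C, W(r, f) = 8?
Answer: 3992/459 ≈ 8.6972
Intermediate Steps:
t(o, C) = 516 + 6*C (t(o, C) = -6*(-86 - C) = 516 + 6*C)
n = 5/63 ≈ 0.079365
g = 998/63 (g = 2*(8 - 1*5/63) = 2*(8 - 5/63) = 2*(499/63) = 998/63 ≈ 15.841)
K(y) = 998*y/63
K(112)/t(O(8), -14 - 38) = ((998/63)*112)/(516 + 6*(-14 - 38)) = 15968/(9*(516 + 6*(-52))) = 15968/(9*(516 - 312)) = (15968/9)/204 = (15968/9)*(1/204) = 3992/459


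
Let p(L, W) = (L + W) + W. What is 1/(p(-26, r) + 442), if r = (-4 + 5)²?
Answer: 1/418 ≈ 0.0023923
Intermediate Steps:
r = 1 (r = 1² = 1)
p(L, W) = L + 2*W
1/(p(-26, r) + 442) = 1/((-26 + 2*1) + 442) = 1/((-26 + 2) + 442) = 1/(-24 + 442) = 1/418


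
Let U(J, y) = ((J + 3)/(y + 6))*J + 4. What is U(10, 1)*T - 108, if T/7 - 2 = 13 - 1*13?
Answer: 208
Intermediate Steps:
T = 14 (T = 14 + 7*(13 - 1*13) = 14 + 7*(13 - 13) = 14 + 7*0 = 14 + 0 = 14)
U(J, y) = 4 + J*(3 + J)/(6 + y) (U(J, y) = ((3 + J)/(6 + y))*J + 4 = J*(3 + J)/(6 + y) + 4 = 4 + J*(3 + J)/(6 + y))
U(10, 1)*T - 108 = ((24 + 10² + 3*10 + 4*1)/(6 + 1))*14 - 108 = ((24 + 100 + 30 + 4)/7)*14 - 108 = ((⅐)*158)*14 - 108 = (158/7)*14 - 108 = 316 - 108 = 208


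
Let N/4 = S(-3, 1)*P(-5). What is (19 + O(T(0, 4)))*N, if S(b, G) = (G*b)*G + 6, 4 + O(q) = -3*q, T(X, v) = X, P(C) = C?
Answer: -900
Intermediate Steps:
O(q) = -4 - 3*q
S(b, G) = 6 + b*G**2 (S(b, G) = b*G**2 + 6 = 6 + b*G**2)
N = -60 (N = 4*((6 - 3*1**2)*(-5)) = 4*((6 - 3*1)*(-5)) = 4*((6 - 3)*(-5)) = 4*(3*(-5)) = 4*(-15) = -60)
(19 + O(T(0, 4)))*N = (19 + (-4 - 3*0))*(-60) = (19 + (-4 + 0))*(-60) = (19 - 4)*(-60) = 15*(-60) = -900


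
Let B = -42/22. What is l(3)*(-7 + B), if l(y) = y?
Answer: -294/11 ≈ -26.727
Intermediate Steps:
B = -21/11 (B = -42*1/22 = -21/11 ≈ -1.9091)
l(3)*(-7 + B) = 3*(-7 - 21/11) = 3*(-98/11) = -294/11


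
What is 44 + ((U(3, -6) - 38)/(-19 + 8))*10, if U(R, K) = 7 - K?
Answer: 734/11 ≈ 66.727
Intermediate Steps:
44 + ((U(3, -6) - 38)/(-19 + 8))*10 = 44 + (((7 - 1*(-6)) - 38)/(-19 + 8))*10 = 44 + (((7 + 6) - 38)/(-11))*10 = 44 + ((13 - 38)*(-1/11))*10 = 44 - 25*(-1/11)*10 = 44 + (25/11)*10 = 44 + 250/11 = 734/11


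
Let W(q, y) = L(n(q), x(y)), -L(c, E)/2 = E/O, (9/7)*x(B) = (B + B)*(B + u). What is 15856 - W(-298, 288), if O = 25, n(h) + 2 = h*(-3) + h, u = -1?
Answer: 653552/25 ≈ 26142.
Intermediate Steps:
n(h) = -2 - 2*h (n(h) = -2 + (h*(-3) + h) = -2 + (-3*h + h) = -2 - 2*h)
x(B) = 14*B*(-1 + B)/9 (x(B) = 7*((B + B)*(B - 1))/9 = 7*((2*B)*(-1 + B))/9 = 7*(2*B*(-1 + B))/9 = 14*B*(-1 + B)/9)
L(c, E) = -2*E/25
W(q, y) = -28*y*(-1 + y)/225
15856 - W(-298, 288) = 15856 - 28*288*(1 - 1*288)/225 = 15856 - 28*288*(1 - 288)/225 = 15856 - 28*288*(-287)/225 = 15856 - 1*(-257152/25) = 15856 + 257152/25 = 653552/25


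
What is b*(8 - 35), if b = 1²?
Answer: -27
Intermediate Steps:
b = 1
b*(8 - 35) = 1*(8 - 35) = 1*(-27) = -27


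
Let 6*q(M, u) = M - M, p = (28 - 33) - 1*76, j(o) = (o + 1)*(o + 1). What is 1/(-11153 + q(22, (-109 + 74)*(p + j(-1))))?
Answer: -1/11153 ≈ -8.9662e-5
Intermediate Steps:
j(o) = (1 + o)² (j(o) = (1 + o)*(1 + o) = (1 + o)²)
p = -81 (p = -5 - 76 = -81)
q(M, u) = 0 (q(M, u) = (M - M)/6 = (⅙)*0 = 0)
1/(-11153 + q(22, (-109 + 74)*(p + j(-1)))) = 1/(-11153 + 0) = 1/(-11153) = -1/11153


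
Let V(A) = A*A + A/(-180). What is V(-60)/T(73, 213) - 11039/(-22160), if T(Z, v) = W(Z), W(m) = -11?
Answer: -238985873/731280 ≈ -326.80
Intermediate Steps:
T(Z, v) = -11
V(A) = A² - A/180 (V(A) = A² + A*(-1/180) = A² - A/180)
V(-60)/T(73, 213) - 11039/(-22160) = -60*(-1/180 - 60)/(-11) - 11039/(-22160) = -60*(-10801/180)*(-1/11) - 11039*(-1/22160) = (10801/3)*(-1/11) + 11039/22160 = -10801/33 + 11039/22160 = -238985873/731280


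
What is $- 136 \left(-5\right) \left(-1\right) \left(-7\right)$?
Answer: $4760$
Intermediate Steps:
$- 136 \left(-5\right) \left(-1\right) \left(-7\right) = - 136 \cdot 5 \left(-7\right) = \left(-136\right) \left(-35\right) = 4760$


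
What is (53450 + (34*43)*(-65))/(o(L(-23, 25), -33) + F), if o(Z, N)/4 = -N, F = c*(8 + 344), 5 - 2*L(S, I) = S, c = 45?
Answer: -315/121 ≈ -2.6033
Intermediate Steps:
L(S, I) = 5/2 - S/2
F = 15840 (F = 45*(8 + 344) = 45*352 = 15840)
o(Z, N) = -4*N (o(Z, N) = 4*(-N) = -4*N)
(53450 + (34*43)*(-65))/(o(L(-23, 25), -33) + F) = (53450 + (34*43)*(-65))/(-4*(-33) + 15840) = (53450 + 1462*(-65))/(132 + 15840) = (53450 - 95030)/15972 = -41580*1/15972 = -315/121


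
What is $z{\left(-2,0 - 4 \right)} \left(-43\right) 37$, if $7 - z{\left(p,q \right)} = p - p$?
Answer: $-11137$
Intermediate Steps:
$z{\left(p,q \right)} = 7$ ($z{\left(p,q \right)} = 7 - \left(p - p\right) = 7 - 0 = 7 + 0 = 7$)
$z{\left(-2,0 - 4 \right)} \left(-43\right) 37 = 7 \left(-43\right) 37 = \left(-301\right) 37 = -11137$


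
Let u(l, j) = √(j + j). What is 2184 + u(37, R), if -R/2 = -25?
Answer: 2194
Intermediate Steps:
R = 50 (R = -2*(-25) = 50)
u(l, j) = √2*√j (u(l, j) = √(2*j) = √2*√j)
2184 + u(37, R) = 2184 + √2*√50 = 2184 + √2*(5*√2) = 2184 + 10 = 2194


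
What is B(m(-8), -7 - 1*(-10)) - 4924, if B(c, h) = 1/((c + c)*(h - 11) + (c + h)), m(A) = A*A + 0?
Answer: -4712269/957 ≈ -4924.0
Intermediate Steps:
m(A) = A² (m(A) = A² + 0 = A²)
B(c, h) = 1/(c + h + 2*c*(-11 + h)) (B(c, h) = 1/((2*c)*(-11 + h) + (c + h)) = 1/(2*c*(-11 + h) + (c + h)) = 1/(c + h + 2*c*(-11 + h)))
B(m(-8), -7 - 1*(-10)) - 4924 = 1/((-7 - 1*(-10)) - 21*(-8)² + 2*(-8)²*(-7 - 1*(-10))) - 4924 = 1/((-7 + 10) - 21*64 + 2*64*(-7 + 10)) - 4924 = 1/(3 - 1344 + 2*64*3) - 4924 = 1/(3 - 1344 + 384) - 4924 = 1/(-957) - 4924 = -1/957 - 4924 = -4712269/957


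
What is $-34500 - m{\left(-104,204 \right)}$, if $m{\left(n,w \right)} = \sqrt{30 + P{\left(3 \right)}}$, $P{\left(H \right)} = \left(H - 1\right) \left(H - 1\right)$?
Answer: $-34500 - \sqrt{34} \approx -34506.0$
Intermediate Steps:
$P{\left(H \right)} = \left(-1 + H\right)^{2}$ ($P{\left(H \right)} = \left(-1 + H\right) \left(-1 + H\right) = \left(-1 + H\right)^{2}$)
$m{\left(n,w \right)} = \sqrt{34}$ ($m{\left(n,w \right)} = \sqrt{30 + \left(-1 + 3\right)^{2}} = \sqrt{30 + 2^{2}} = \sqrt{30 + 4} = \sqrt{34}$)
$-34500 - m{\left(-104,204 \right)} = -34500 - \sqrt{34}$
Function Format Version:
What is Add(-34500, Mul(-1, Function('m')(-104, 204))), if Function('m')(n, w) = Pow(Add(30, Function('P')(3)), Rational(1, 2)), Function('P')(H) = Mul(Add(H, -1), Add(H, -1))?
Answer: Add(-34500, Mul(-1, Pow(34, Rational(1, 2)))) ≈ -34506.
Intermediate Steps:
Function('P')(H) = Pow(Add(-1, H), 2) (Function('P')(H) = Mul(Add(-1, H), Add(-1, H)) = Pow(Add(-1, H), 2))
Function('m')(n, w) = Pow(34, Rational(1, 2)) (Function('m')(n, w) = Pow(Add(30, Pow(Add(-1, 3), 2)), Rational(1, 2)) = Pow(Add(30, Pow(2, 2)), Rational(1, 2)) = Pow(Add(30, 4), Rational(1, 2)) = Pow(34, Rational(1, 2)))
Add(-34500, Mul(-1, Function('m')(-104, 204))) = Add(-34500, Mul(-1, Pow(34, Rational(1, 2))))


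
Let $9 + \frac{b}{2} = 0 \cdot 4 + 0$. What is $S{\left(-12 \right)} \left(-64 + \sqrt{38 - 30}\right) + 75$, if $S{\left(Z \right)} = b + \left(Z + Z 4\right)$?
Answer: $5067 - 156 \sqrt{2} \approx 4846.4$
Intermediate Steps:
$b = -18$ ($b = -18 + 2 \left(0 \cdot 4 + 0\right) = -18 + 2 \left(0 + 0\right) = -18 + 2 \cdot 0 = -18 + 0 = -18$)
$S{\left(Z \right)} = -18 + 5 Z$ ($S{\left(Z \right)} = -18 + \left(Z + Z 4\right) = -18 + \left(Z + 4 Z\right) = -18 + 5 Z$)
$S{\left(-12 \right)} \left(-64 + \sqrt{38 - 30}\right) + 75 = \left(-18 + 5 \left(-12\right)\right) \left(-64 + \sqrt{38 - 30}\right) + 75 = \left(-18 - 60\right) \left(-64 + \sqrt{8}\right) + 75 = - 78 \left(-64 + 2 \sqrt{2}\right) + 75 = \left(4992 - 156 \sqrt{2}\right) + 75 = 5067 - 156 \sqrt{2}$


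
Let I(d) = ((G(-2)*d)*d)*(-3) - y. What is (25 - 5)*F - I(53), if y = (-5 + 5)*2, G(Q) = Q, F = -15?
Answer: -17154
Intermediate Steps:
y = 0 (y = 0*2 = 0)
I(d) = 6*d**2 (I(d) = ((-2*d)*d)*(-3) - 1*0 = -2*d**2*(-3) + 0 = 6*d**2 + 0 = 6*d**2)
(25 - 5)*F - I(53) = (25 - 5)*(-15) - 6*53**2 = 20*(-15) - 6*2809 = -300 - 1*16854 = -300 - 16854 = -17154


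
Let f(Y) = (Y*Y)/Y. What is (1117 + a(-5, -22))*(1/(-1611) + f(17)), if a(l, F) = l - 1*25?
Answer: 29768582/1611 ≈ 18478.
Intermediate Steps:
a(l, F) = -25 + l (a(l, F) = l - 25 = -25 + l)
f(Y) = Y (f(Y) = Y²/Y = Y)
(1117 + a(-5, -22))*(1/(-1611) + f(17)) = (1117 + (-25 - 5))*(1/(-1611) + 17) = (1117 - 30)*(-1/1611 + 17) = 1087*(27386/1611) = 29768582/1611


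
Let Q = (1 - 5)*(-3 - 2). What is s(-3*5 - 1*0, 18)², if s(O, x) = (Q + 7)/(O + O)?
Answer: 81/100 ≈ 0.81000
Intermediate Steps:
Q = 20 (Q = -4*(-5) = 20)
s(O, x) = 27/(2*O) (s(O, x) = (20 + 7)/(O + O) = 27/((2*O)) = 27*(1/(2*O)) = 27/(2*O))
s(-3*5 - 1*0, 18)² = (27/(2*(-3*5 - 1*0)))² = (27/(2*(-15 + 0)))² = ((27/2)/(-15))² = ((27/2)*(-1/15))² = (-9/10)² = 81/100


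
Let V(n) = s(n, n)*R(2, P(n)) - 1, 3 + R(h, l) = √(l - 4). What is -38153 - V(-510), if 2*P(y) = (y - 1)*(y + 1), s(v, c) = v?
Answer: -39682 + 29835*√38 ≈ 1.4423e+5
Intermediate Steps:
P(y) = (1 + y)*(-1 + y)/2 (P(y) = ((y - 1)*(y + 1))/2 = ((-1 + y)*(1 + y))/2 = ((1 + y)*(-1 + y))/2 = (1 + y)*(-1 + y)/2)
R(h, l) = -3 + √(-4 + l) (R(h, l) = -3 + √(l - 4) = -3 + √(-4 + l))
V(n) = -1 + n*(-3 + √(-9/2 + n²/2)) (V(n) = n*(-3 + √(-4 + (-½ + n²/2))) - 1 = n*(-3 + √(-9/2 + n²/2)) - 1 = -1 + n*(-3 + √(-9/2 + n²/2)))
-38153 - V(-510) = -38153 - (-1 + (½)*(-510)*(-6 + √(-18 + 2*(-510)²))) = -38153 - (-1 + (½)*(-510)*(-6 + √(-18 + 2*260100))) = -38153 - (-1 + (½)*(-510)*(-6 + √(-18 + 520200))) = -38153 - (-1 + (½)*(-510)*(-6 + √520182)) = -38153 - (-1 + (½)*(-510)*(-6 + 117*√38)) = -38153 - (-1 + (1530 - 29835*√38)) = -38153 - (1529 - 29835*√38) = -38153 + (-1529 + 29835*√38) = -39682 + 29835*√38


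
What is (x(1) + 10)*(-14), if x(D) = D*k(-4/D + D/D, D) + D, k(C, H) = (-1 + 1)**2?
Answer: -154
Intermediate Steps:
k(C, H) = 0 (k(C, H) = 0**2 = 0)
x(D) = D (x(D) = D*0 + D = 0 + D = D)
(x(1) + 10)*(-14) = (1 + 10)*(-14) = 11*(-14) = -154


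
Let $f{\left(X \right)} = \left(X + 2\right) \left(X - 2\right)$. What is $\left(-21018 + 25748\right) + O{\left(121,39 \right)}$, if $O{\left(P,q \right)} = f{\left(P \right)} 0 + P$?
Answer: $4851$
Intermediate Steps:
$f{\left(X \right)} = \left(-2 + X\right) \left(2 + X\right)$ ($f{\left(X \right)} = \left(2 + X\right) \left(-2 + X\right) = \left(-2 + X\right) \left(2 + X\right)$)
$O{\left(P,q \right)} = P$ ($O{\left(P,q \right)} = \left(-4 + P^{2}\right) 0 + P = 0 + P = P$)
$\left(-21018 + 25748\right) + O{\left(121,39 \right)} = \left(-21018 + 25748\right) + 121 = 4730 + 121 = 4851$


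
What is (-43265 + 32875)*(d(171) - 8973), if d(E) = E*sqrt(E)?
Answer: 93229470 - 5330070*sqrt(19) ≈ 6.9996e+7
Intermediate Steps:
d(E) = E**(3/2)
(-43265 + 32875)*(d(171) - 8973) = (-43265 + 32875)*(171**(3/2) - 8973) = -10390*(513*sqrt(19) - 8973) = -10390*(-8973 + 513*sqrt(19)) = 93229470 - 5330070*sqrt(19)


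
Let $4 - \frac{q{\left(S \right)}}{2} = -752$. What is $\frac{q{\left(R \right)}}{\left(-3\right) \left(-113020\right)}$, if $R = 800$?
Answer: $\frac{126}{28255} \approx 0.0044594$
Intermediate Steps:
$q{\left(S \right)} = 1512$ ($q{\left(S \right)} = 8 - -1504 = 8 + 1504 = 1512$)
$\frac{q{\left(R \right)}}{\left(-3\right) \left(-113020\right)} = \frac{1512}{\left(-3\right) \left(-113020\right)} = \frac{1512}{339060} = 1512 \cdot \frac{1}{339060} = \frac{126}{28255}$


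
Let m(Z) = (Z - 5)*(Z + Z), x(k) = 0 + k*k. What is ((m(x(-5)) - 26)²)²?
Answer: 899986152976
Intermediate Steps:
x(k) = k² (x(k) = 0 + k² = k²)
m(Z) = 2*Z*(-5 + Z) (m(Z) = (-5 + Z)*(2*Z) = 2*Z*(-5 + Z))
((m(x(-5)) - 26)²)² = ((2*(-5)²*(-5 + (-5)²) - 26)²)² = ((2*25*(-5 + 25) - 26)²)² = ((2*25*20 - 26)²)² = ((1000 - 26)²)² = (974²)² = 948676² = 899986152976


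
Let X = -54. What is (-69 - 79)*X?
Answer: 7992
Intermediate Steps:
(-69 - 79)*X = (-69 - 79)*(-54) = -148*(-54) = 7992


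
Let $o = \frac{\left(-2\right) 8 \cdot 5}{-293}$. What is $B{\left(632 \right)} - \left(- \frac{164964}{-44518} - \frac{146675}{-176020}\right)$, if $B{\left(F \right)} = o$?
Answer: $- \frac{979414112369}{229596509948} \approx -4.2658$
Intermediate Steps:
$o = \frac{80}{293}$ ($o = \left(-16\right) 5 \left(- \frac{1}{293}\right) = \left(-80\right) \left(- \frac{1}{293}\right) = \frac{80}{293} \approx 0.27304$)
$B{\left(F \right)} = \frac{80}{293}$
$B{\left(632 \right)} - \left(- \frac{164964}{-44518} - \frac{146675}{-176020}\right) = \frac{80}{293} - \left(- \frac{164964}{-44518} - \frac{146675}{-176020}\right) = \frac{80}{293} - \left(\left(-164964\right) \left(- \frac{1}{44518}\right) - - \frac{29335}{35204}\right) = \frac{80}{293} - \left(\frac{82482}{22259} + \frac{29335}{35204}\right) = \frac{80}{293} - \frac{3556664093}{783605836} = - \frac{979414112369}{229596509948}$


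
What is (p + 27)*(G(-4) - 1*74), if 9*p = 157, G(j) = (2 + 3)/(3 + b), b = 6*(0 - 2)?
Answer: -268400/81 ≈ -3313.6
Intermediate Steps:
b = -12 (b = 6*(-2) = -12)
G(j) = -5/9 (G(j) = (2 + 3)/(3 - 12) = 5/(-9) = 5*(-1/9) = -5/9)
p = 157/9 (p = (1/9)*157 = 157/9 ≈ 17.444)
(p + 27)*(G(-4) - 1*74) = (157/9 + 27)*(-5/9 - 1*74) = 400*(-5/9 - 74)/9 = (400/9)*(-671/9) = -268400/81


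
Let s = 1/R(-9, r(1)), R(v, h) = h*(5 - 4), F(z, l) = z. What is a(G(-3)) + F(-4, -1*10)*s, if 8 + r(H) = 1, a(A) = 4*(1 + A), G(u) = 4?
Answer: 144/7 ≈ 20.571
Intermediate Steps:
a(A) = 4 + 4*A
r(H) = -7 (r(H) = -8 + 1 = -7)
R(v, h) = h (R(v, h) = h*1 = h)
s = -⅐ (s = 1/(-7) = -⅐ ≈ -0.14286)
a(G(-3)) + F(-4, -1*10)*s = (4 + 4*4) - 4*(-⅐) = (4 + 16) + 4/7 = 20 + 4/7 = 144/7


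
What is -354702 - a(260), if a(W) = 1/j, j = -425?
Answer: -150748349/425 ≈ -3.5470e+5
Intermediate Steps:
a(W) = -1/425 (a(W) = 1/(-425) = -1/425)
-354702 - a(260) = -354702 - 1*(-1/425) = -354702 + 1/425 = -150748349/425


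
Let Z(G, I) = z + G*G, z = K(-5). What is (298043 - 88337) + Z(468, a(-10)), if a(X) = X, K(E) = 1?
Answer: 428731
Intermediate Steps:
z = 1
Z(G, I) = 1 + G² (Z(G, I) = 1 + G*G = 1 + G²)
(298043 - 88337) + Z(468, a(-10)) = (298043 - 88337) + (1 + 468²) = 209706 + (1 + 219024) = 209706 + 219025 = 428731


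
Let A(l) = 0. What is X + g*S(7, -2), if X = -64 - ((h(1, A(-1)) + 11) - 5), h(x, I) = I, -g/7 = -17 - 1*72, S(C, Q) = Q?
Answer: -1316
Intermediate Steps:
g = 623 (g = -7*(-17 - 1*72) = -7*(-17 - 72) = -7*(-89) = 623)
X = -70 (X = -64 - ((0 + 11) - 5) = -64 - (11 - 5) = -64 - 1*6 = -64 - 6 = -70)
X + g*S(7, -2) = -70 + 623*(-2) = -70 - 1246 = -1316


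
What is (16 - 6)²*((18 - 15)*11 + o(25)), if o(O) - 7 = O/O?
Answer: 4100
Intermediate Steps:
o(O) = 8 (o(O) = 7 + O/O = 7 + 1 = 8)
(16 - 6)²*((18 - 15)*11 + o(25)) = (16 - 6)²*((18 - 15)*11 + 8) = 10²*(3*11 + 8) = 100*(33 + 8) = 100*41 = 4100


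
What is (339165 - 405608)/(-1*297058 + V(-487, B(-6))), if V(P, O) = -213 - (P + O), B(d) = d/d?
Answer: 66443/296785 ≈ 0.22388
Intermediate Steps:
B(d) = 1
V(P, O) = -213 - O - P (V(P, O) = -213 - (O + P) = -213 + (-O - P) = -213 - O - P)
(339165 - 405608)/(-1*297058 + V(-487, B(-6))) = (339165 - 405608)/(-1*297058 + (-213 - 1*1 - 1*(-487))) = -66443/(-297058 + (-213 - 1 + 487)) = -66443/(-297058 + 273) = -66443/(-296785) = -66443*(-1/296785) = 66443/296785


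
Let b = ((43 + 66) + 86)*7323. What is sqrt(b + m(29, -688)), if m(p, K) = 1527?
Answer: 2*sqrt(357378) ≈ 1195.6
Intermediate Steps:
b = 1427985 (b = (109 + 86)*7323 = 195*7323 = 1427985)
sqrt(b + m(29, -688)) = sqrt(1427985 + 1527) = sqrt(1429512) = 2*sqrt(357378)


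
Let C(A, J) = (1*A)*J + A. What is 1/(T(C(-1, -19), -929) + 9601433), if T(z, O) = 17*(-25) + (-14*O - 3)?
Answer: 1/9614011 ≈ 1.0401e-7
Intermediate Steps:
C(A, J) = A + A*J (C(A, J) = A*J + A = A + A*J)
T(z, O) = -428 - 14*O (T(z, O) = -425 + (-3 - 14*O) = -428 - 14*O)
1/(T(C(-1, -19), -929) + 9601433) = 1/((-428 - 14*(-929)) + 9601433) = 1/((-428 + 13006) + 9601433) = 1/(12578 + 9601433) = 1/9614011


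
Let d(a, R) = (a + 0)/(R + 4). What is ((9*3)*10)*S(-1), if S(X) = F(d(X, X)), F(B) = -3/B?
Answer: 2430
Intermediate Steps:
d(a, R) = a/(4 + R)
S(X) = -3*(4 + X)/X
((9*3)*10)*S(-1) = ((9*3)*10)*(-3 - 12/(-1)) = (27*10)*(-3 - 12*(-1)) = 270*(-3 + 12) = 270*9 = 2430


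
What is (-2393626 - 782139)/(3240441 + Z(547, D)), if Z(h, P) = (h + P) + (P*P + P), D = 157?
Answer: -3175765/3265951 ≈ -0.97239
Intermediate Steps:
Z(h, P) = h + P**2 + 2*P (Z(h, P) = (P + h) + (P**2 + P) = (P + h) + (P + P**2) = h + P**2 + 2*P)
(-2393626 - 782139)/(3240441 + Z(547, D)) = (-2393626 - 782139)/(3240441 + (547 + 157**2 + 2*157)) = -3175765/(3240441 + (547 + 24649 + 314)) = -3175765/(3240441 + 25510) = -3175765/3265951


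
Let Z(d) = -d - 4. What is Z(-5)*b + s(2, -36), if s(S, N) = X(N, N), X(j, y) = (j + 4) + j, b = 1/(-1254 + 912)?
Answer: -23257/342 ≈ -68.003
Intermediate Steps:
b = -1/342 (b = 1/(-342) = -1/342 ≈ -0.0029240)
Z(d) = -4 - d
X(j, y) = 4 + 2*j (X(j, y) = (4 + j) + j = 4 + 2*j)
s(S, N) = 4 + 2*N
Z(-5)*b + s(2, -36) = (-4 - 1*(-5))*(-1/342) + (4 + 2*(-36)) = (-4 + 5)*(-1/342) + (4 - 72) = 1*(-1/342) - 68 = -1/342 - 68 = -23257/342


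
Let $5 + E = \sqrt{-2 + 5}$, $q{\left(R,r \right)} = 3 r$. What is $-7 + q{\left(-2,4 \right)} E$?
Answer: $-67 + 12 \sqrt{3} \approx -46.215$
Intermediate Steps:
$E = -5 + \sqrt{3}$ ($E = -5 + \sqrt{-2 + 5} = -5 + \sqrt{3} \approx -3.2679$)
$-7 + q{\left(-2,4 \right)} E = -7 + 3 \cdot 4 \left(-5 + \sqrt{3}\right) = -7 + 12 \left(-5 + \sqrt{3}\right) = -7 - \left(60 - 12 \sqrt{3}\right) = -67 + 12 \sqrt{3}$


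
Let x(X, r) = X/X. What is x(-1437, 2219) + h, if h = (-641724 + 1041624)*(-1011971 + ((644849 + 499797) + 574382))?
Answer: 282752094301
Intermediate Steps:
x(X, r) = 1
h = 282752094300 (h = 399900*(-1011971 + (1144646 + 574382)) = 399900*(-1011971 + 1719028) = 399900*707057 = 282752094300)
x(-1437, 2219) + h = 1 + 282752094300 = 282752094301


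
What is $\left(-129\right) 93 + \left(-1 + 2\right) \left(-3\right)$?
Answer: $-12000$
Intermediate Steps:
$\left(-129\right) 93 + \left(-1 + 2\right) \left(-3\right) = -11997 + 1 \left(-3\right) = -11997 - 3 = -12000$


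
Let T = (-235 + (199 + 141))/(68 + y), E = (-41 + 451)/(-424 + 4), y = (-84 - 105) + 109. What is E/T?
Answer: 82/735 ≈ 0.11156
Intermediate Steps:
y = -80 (y = -189 + 109 = -80)
E = -41/42 (E = 410/(-420) = 410*(-1/420) = -41/42 ≈ -0.97619)
T = -35/4 (T = (-235 + (199 + 141))/(68 - 80) = (-235 + 340)/(-12) = 105*(-1/12) = -35/4 ≈ -8.7500)
E/T = -41/(42*(-35/4)) = -41/42*(-4/35) = 82/735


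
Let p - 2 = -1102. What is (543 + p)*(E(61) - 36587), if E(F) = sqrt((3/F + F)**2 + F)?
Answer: 20378959 - 557*sqrt(14095157)/61 ≈ 2.0345e+7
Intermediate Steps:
p = -1100 (p = 2 - 1102 = -1100)
E(F) = sqrt(F + (F + 3/F)**2) (E(F) = sqrt((F + 3/F)**2 + F) = sqrt(F + (F + 3/F)**2))
(543 + p)*(E(61) - 36587) = (543 - 1100)*(sqrt(6 + 61 + 61**2 + 9/61**2) - 36587) = -557*(sqrt(6 + 61 + 3721 + 9*(1/3721)) - 36587) = -557*(sqrt(6 + 61 + 3721 + 9/3721) - 36587) = -557*(sqrt(14095157/3721) - 36587) = -557*(sqrt(14095157)/61 - 36587) = -557*(-36587 + sqrt(14095157)/61) = 20378959 - 557*sqrt(14095157)/61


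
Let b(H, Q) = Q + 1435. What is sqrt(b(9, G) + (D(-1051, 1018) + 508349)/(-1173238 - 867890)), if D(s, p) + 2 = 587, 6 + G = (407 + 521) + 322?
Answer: sqrt(77501530626661)/170094 ≈ 51.757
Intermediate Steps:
G = 1244 (G = -6 + ((407 + 521) + 322) = -6 + (928 + 322) = -6 + 1250 = 1244)
D(s, p) = 585 (D(s, p) = -2 + 587 = 585)
b(H, Q) = 1435 + Q
sqrt(b(9, G) + (D(-1051, 1018) + 508349)/(-1173238 - 867890)) = sqrt((1435 + 1244) + (585 + 508349)/(-1173238 - 867890)) = sqrt(2679 + 508934/(-2041128)) = sqrt(2679 + 508934*(-1/2041128)) = sqrt(2679 - 254467/1020564) = sqrt(2733836489/1020564) = sqrt(77501530626661)/170094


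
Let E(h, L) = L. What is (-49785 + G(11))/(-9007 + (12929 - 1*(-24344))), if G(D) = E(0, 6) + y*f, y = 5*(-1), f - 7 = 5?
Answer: -16613/9422 ≈ -1.7632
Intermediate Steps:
f = 12 (f = 7 + 5 = 12)
y = -5
G(D) = -54 (G(D) = 6 - 5*12 = 6 - 60 = -54)
(-49785 + G(11))/(-9007 + (12929 - 1*(-24344))) = (-49785 - 54)/(-9007 + (12929 - 1*(-24344))) = -49839/(-9007 + (12929 + 24344)) = -49839/(-9007 + 37273) = -49839/28266 = -49839*1/28266 = -16613/9422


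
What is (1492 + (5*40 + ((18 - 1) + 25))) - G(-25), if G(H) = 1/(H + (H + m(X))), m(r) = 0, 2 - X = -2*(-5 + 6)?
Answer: 86701/50 ≈ 1734.0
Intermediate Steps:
X = 4 (X = 2 - (-2)*(-5 + 6) = 2 - (-2) = 2 - 1*(-2) = 2 + 2 = 4)
G(H) = 1/(2*H) (G(H) = 1/(H + (H + 0)) = 1/(H + H) = 1/(2*H))
(1492 + (5*40 + ((18 - 1) + 25))) - G(-25) = (1492 + (5*40 + ((18 - 1) + 25))) - 1/(2*(-25)) = (1492 + (200 + (17 + 25))) - (-1)/(2*25) = (1492 + (200 + 42)) - 1*(-1/50) = (1492 + 242) + 1/50 = 1734 + 1/50 = 86701/50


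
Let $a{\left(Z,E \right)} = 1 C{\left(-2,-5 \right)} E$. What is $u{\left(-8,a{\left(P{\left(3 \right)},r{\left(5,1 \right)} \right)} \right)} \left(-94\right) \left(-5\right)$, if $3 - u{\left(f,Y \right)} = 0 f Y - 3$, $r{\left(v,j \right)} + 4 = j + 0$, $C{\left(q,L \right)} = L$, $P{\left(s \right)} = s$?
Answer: $2820$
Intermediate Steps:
$r{\left(v,j \right)} = -4 + j$ ($r{\left(v,j \right)} = -4 + \left(j + 0\right) = -4 + j$)
$a{\left(Z,E \right)} = - 5 E$ ($a{\left(Z,E \right)} = 1 \left(-5\right) E = - 5 E$)
$u{\left(f,Y \right)} = 6$ ($u{\left(f,Y \right)} = 3 - \left(0 f Y - 3\right) = 3 - \left(0 Y - 3\right) = 3 - \left(0 - 3\right) = 3 - -3 = 3 + 3 = 6$)
$u{\left(-8,a{\left(P{\left(3 \right)},r{\left(5,1 \right)} \right)} \right)} \left(-94\right) \left(-5\right) = 6 \left(-94\right) \left(-5\right) = \left(-564\right) \left(-5\right) = 2820$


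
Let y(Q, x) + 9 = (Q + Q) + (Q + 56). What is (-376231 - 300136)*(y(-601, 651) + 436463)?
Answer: -294021469469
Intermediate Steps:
y(Q, x) = 47 + 3*Q (y(Q, x) = -9 + ((Q + Q) + (Q + 56)) = -9 + (2*Q + (56 + Q)) = -9 + (56 + 3*Q) = 47 + 3*Q)
(-376231 - 300136)*(y(-601, 651) + 436463) = (-376231 - 300136)*((47 + 3*(-601)) + 436463) = -676367*((47 - 1803) + 436463) = -676367*(-1756 + 436463) = -676367*434707 = -294021469469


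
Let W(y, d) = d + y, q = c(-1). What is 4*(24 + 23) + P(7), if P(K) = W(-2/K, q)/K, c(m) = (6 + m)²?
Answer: 9385/49 ≈ 191.53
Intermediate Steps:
q = 25 (q = (6 - 1)² = 5² = 25)
P(K) = (25 - 2/K)/K
4*(24 + 23) + P(7) = 4*(24 + 23) + (-2 + 25*7)/7² = 4*47 + (-2 + 175)/49 = 188 + (1/49)*173 = 188 + 173/49 = 9385/49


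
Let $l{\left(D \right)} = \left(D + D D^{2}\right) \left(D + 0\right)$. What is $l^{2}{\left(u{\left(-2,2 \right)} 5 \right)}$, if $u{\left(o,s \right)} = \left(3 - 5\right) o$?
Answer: $25728160000$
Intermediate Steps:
$u{\left(o,s \right)} = - 2 o$
$l{\left(D \right)} = D \left(D + D^{3}\right)$ ($l{\left(D \right)} = \left(D + D^{3}\right) D = D \left(D + D^{3}\right)$)
$l^{2}{\left(u{\left(-2,2 \right)} 5 \right)} = \left(\left(\left(-2\right) \left(-2\right) 5\right)^{2} + \left(\left(-2\right) \left(-2\right) 5\right)^{4}\right)^{2} = \left(\left(4 \cdot 5\right)^{2} + \left(4 \cdot 5\right)^{4}\right)^{2} = \left(20^{2} + 20^{4}\right)^{2} = \left(400 + 160000\right)^{2} = 160400^{2} = 25728160000$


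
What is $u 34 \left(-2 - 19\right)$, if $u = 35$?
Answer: $-24990$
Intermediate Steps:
$u 34 \left(-2 - 19\right) = 35 \cdot 34 \left(-2 - 19\right) = 1190 \left(-21\right) = -24990$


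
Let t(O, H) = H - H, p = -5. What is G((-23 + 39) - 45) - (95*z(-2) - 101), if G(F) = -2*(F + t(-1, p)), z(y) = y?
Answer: 349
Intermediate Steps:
t(O, H) = 0
G(F) = -2*F (G(F) = -2*(F + 0) = -2*F)
G((-23 + 39) - 45) - (95*z(-2) - 101) = -2*((-23 + 39) - 45) - (95*(-2) - 101) = -2*(16 - 45) - (-190 - 101) = -2*(-29) - 1*(-291) = 58 + 291 = 349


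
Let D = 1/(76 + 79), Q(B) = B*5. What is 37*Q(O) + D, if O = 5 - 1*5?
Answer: 1/155 ≈ 0.0064516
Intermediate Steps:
O = 0 (O = 5 - 5 = 0)
Q(B) = 5*B
D = 1/155 ≈ 0.0064516
37*Q(O) + D = 37*(5*0) + 1/155 = 37*0 + 1/155 = 0 + 1/155 = 1/155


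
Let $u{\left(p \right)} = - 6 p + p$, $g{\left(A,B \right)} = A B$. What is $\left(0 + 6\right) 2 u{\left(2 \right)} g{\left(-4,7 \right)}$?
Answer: $3360$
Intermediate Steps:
$u{\left(p \right)} = - 5 p$
$\left(0 + 6\right) 2 u{\left(2 \right)} g{\left(-4,7 \right)} = \left(0 + 6\right) 2 \left(\left(-5\right) 2\right) \left(\left(-4\right) 7\right) = 6 \cdot 2 \left(-10\right) \left(-28\right) = 12 \left(-10\right) \left(-28\right) = \left(-120\right) \left(-28\right) = 3360$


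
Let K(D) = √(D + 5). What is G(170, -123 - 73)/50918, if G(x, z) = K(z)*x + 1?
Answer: 1/50918 + 85*I*√191/25459 ≈ 1.9639e-5 + 0.046142*I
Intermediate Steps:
K(D) = √(5 + D)
G(x, z) = 1 + x*√(5 + z) (G(x, z) = √(5 + z)*x + 1 = x*√(5 + z) + 1 = 1 + x*√(5 + z))
G(170, -123 - 73)/50918 = (1 + 170*√(5 + (-123 - 73)))/50918 = (1 + 170*√(5 - 196))*(1/50918) = (1 + 170*√(-191))*(1/50918) = (1 + 170*(I*√191))*(1/50918) = (1 + 170*I*√191)*(1/50918) = 1/50918 + 85*I*√191/25459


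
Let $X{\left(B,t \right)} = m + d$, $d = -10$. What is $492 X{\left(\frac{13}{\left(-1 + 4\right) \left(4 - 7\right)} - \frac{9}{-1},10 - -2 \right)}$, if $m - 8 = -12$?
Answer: $-6888$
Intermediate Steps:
$m = -4$ ($m = 8 - 12 = -4$)
$X{\left(B,t \right)} = -14$ ($X{\left(B,t \right)} = -4 - 10 = -14$)
$492 X{\left(\frac{13}{\left(-1 + 4\right) \left(4 - 7\right)} - \frac{9}{-1},10 - -2 \right)} = 492 \left(-14\right) = -6888$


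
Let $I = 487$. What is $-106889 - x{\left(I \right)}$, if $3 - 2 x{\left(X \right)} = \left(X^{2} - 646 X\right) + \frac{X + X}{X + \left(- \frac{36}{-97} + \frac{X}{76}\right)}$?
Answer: $- \frac{530026129209}{3640139} \approx -1.4561 \cdot 10^{5}$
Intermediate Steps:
$x{\left(X \right)} = \frac{3}{2} + 323 X - \frac{X^{2}}{2} - \frac{X}{\frac{36}{97} + \frac{77 X}{76}}$ ($x{\left(X \right)} = \frac{3}{2} - \frac{\left(X^{2} - 646 X\right) + \frac{X + X}{X + \left(- \frac{36}{-97} + \frac{X}{76}\right)}}{2} = \frac{3}{2} - \frac{\left(X^{2} - 646 X\right) + \frac{2 X}{X + \left(\left(-36\right) \left(- \frac{1}{97}\right) + X \frac{1}{76}\right)}}{2} = \frac{3}{2} - \frac{\left(X^{2} - 646 X\right) + \frac{2 X}{X + \left(\frac{36}{97} + \frac{X}{76}\right)}}{2} = \frac{3}{2} - \frac{\left(X^{2} - 646 X\right) + \frac{2 X}{\frac{36}{97} + \frac{77 X}{76}}}{2} = \frac{3}{2} - \frac{X^{2} - 646 X + \frac{2 X}{\frac{36}{97} + \frac{77 X}{76}}}{2} = \frac{3}{2} - \left(\frac{X^{2}}{2} - 323 X + \frac{X}{\frac{36}{97} + \frac{77 X}{76}}\right) = \frac{3}{2} + 323 X - \frac{X^{2}}{2} - \frac{X}{\frac{36}{97} + \frac{77 X}{76}}$)
$-106889 - x{\left(I \right)} = -106889 - \frac{8208 - 7469 \cdot 487^{3} + 1775119 \cdot 487 + 4822238 \cdot 487^{2}}{2 \left(2736 + 7469 \cdot 487\right)} = -106889 - \frac{8208 - 862679232107 + 864482953 + 4822238 \cdot 237169}{2 \left(2736 + 3637403\right)} = -106889 - \frac{8208 - 862679232107 + 864482953 + 1143685364222}{2 \cdot 3640139} = -106889 - \frac{1}{2} \cdot \frac{1}{3640139} \cdot 281870623276 = -106889 - \frac{140935311638}{3640139} = - \frac{530026129209}{3640139}$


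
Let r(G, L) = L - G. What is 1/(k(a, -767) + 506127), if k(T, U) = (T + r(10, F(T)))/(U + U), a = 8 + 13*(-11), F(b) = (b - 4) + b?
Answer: 1534/776399237 ≈ 1.9758e-6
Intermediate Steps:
F(b) = -4 + 2*b (F(b) = (-4 + b) + b = -4 + 2*b)
a = -135 (a = 8 - 143 = -135)
k(T, U) = (-14 + 3*T)/(2*U) (k(T, U) = (T + ((-4 + 2*T) - 1*10))/(U + U) = (T + ((-4 + 2*T) - 10))/((2*U)) = (T + (-14 + 2*T))*(1/(2*U)) = (-14 + 3*T)*(1/(2*U)) = (-14 + 3*T)/(2*U))
1/(k(a, -767) + 506127) = 1/((½)*(-14 + 3*(-135))/(-767) + 506127) = 1/((½)*(-1/767)*(-14 - 405) + 506127) = 1/((½)*(-1/767)*(-419) + 506127) = 1/(419/1534 + 506127) = 1/(776399237/1534) = 1534/776399237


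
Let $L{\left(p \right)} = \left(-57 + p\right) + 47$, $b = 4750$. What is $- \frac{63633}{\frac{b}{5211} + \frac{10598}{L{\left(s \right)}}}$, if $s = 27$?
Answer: $- \frac{5637056571}{55306928} \approx -101.92$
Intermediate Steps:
$L{\left(p \right)} = -10 + p$
$- \frac{63633}{\frac{b}{5211} + \frac{10598}{L{\left(s \right)}}} = - \frac{63633}{\frac{4750}{5211} + \frac{10598}{-10 + 27}} = - \frac{63633}{4750 \cdot \frac{1}{5211} + \frac{10598}{17}} = - \frac{63633}{\frac{4750}{5211} + 10598 \cdot \frac{1}{17}} = - \frac{63633}{\frac{4750}{5211} + \frac{10598}{17}} = - \frac{63633}{\frac{55306928}{88587}} = \left(-63633\right) \frac{88587}{55306928} = - \frac{5637056571}{55306928}$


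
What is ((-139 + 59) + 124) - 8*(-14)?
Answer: 156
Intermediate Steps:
((-139 + 59) + 124) - 8*(-14) = (-80 + 124) + 112 = 44 + 112 = 156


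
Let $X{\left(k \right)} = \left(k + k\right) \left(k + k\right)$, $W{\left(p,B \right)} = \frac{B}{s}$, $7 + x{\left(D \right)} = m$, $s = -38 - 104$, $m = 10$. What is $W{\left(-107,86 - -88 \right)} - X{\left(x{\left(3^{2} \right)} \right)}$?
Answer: $- \frac{2643}{71} \approx -37.225$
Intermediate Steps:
$s = -142$
$x{\left(D \right)} = 3$ ($x{\left(D \right)} = -7 + 10 = 3$)
$W{\left(p,B \right)} = - \frac{B}{142}$ ($W{\left(p,B \right)} = \frac{B}{-142} = B \left(- \frac{1}{142}\right) = - \frac{B}{142}$)
$X{\left(k \right)} = 4 k^{2}$ ($X{\left(k \right)} = 2 k 2 k = 4 k^{2}$)
$W{\left(-107,86 - -88 \right)} - X{\left(x{\left(3^{2} \right)} \right)} = - \frac{86 - -88}{142} - 4 \cdot 3^{2} = - \frac{86 + 88}{142} - 4 \cdot 9 = \left(- \frac{1}{142}\right) 174 - 36 = - \frac{87}{71} - 36 = - \frac{2643}{71}$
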